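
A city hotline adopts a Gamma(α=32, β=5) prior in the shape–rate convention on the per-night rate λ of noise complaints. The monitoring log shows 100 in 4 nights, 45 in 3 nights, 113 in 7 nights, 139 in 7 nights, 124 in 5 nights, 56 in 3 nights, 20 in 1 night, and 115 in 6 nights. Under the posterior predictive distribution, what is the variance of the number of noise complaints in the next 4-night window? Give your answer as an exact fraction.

Total count: 100 + 45 + 113 + 139 + 124 + 56 + 20 + 115 = 712.
Total exposure: 4 + 3 + 7 + 7 + 5 + 3 + 1 + 6 = 36 nights.
Conjugate update: add total count to the shape and total exposure to the rate, giving Gamma(744, 41).
The posterior predictive for a window of length T is Negative Binomial with variance T·α'·(β'+T)/β'² = 4·744·45/1681 = 133920/1681.

133920/1681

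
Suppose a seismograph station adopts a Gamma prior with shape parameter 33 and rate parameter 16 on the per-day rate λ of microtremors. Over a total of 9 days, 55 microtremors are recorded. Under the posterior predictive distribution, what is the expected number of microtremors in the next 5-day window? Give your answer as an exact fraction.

88/5

Total count 55 over total exposure 9 days.
Conjugate update: add total count to the shape and total exposure to the rate, giving Gamma(88, 25).
Predictive mean over a 5-day window = T·E[λ|data] = 5·88/25 = 88/5.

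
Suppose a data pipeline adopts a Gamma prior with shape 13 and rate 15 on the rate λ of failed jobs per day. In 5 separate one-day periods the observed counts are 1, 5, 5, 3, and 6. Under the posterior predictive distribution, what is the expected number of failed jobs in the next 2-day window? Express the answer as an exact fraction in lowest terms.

Total count: 1 + 5 + 5 + 3 + 6 = 20.
Total exposure: 5 days.
Posterior: α' = 13 + 20 = 33, β' = 15 + 5 = 20.
Predictive mean over a 2-day window = T·E[λ|data] = 2·33/20 = 33/10.

33/10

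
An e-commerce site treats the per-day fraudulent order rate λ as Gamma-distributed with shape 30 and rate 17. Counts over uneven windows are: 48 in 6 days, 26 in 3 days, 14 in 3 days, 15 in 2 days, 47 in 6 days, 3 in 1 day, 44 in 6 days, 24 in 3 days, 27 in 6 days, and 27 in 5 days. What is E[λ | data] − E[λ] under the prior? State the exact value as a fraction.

3445/986

Total count: 48 + 26 + 14 + 15 + 47 + 3 + 44 + 24 + 27 + 27 = 275.
Total exposure: 6 + 3 + 3 + 2 + 6 + 1 + 6 + 3 + 6 + 5 = 41 days.
The Gamma prior is conjugate for the Poisson rate, so λ | data ~ Gamma(30+275, 17+41) = Gamma(305, 58).
Posterior mean = 305/58 = 305/58; prior mean = 30/17 = 30/17. Difference = 305/58 − 30/17 = 3445/986.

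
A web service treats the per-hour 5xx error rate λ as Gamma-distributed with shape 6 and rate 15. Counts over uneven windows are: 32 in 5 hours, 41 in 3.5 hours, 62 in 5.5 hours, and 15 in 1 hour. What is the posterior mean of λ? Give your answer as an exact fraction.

Total count: 32 + 41 + 62 + 15 = 150.
Total exposure: 5 + 3.5 + 5.5 + 1 = 15 hours.
Conjugate update: add total count to the shape and total exposure to the rate, giving Gamma(156, 30).
Posterior mean = α'/β' = 156/30 = 26/5.

26/5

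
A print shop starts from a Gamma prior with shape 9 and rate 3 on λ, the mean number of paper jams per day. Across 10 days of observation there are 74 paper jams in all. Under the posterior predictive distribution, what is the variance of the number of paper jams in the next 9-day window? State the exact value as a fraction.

Total count 74 over total exposure 10 days.
By Gamma–Poisson conjugacy, the posterior is Gamma(α + Σx, β + Σt) = Gamma(9 + 74, 3 + 10) = Gamma(83, 13).
The posterior predictive for a window of length T is Negative Binomial with variance T·α'·(β'+T)/β'² = 9·83·22/169 = 16434/169.

16434/169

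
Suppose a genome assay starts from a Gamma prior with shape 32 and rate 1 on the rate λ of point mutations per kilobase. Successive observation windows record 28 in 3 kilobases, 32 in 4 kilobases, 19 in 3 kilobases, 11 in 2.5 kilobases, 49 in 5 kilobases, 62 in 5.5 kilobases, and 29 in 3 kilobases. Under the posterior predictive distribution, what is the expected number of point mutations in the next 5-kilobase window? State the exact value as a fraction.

1310/27

Total count: 28 + 32 + 19 + 11 + 49 + 62 + 29 = 230.
Total exposure: 3 + 4 + 3 + 2.5 + 5 + 5.5 + 3 = 26 kilobases.
Conjugate update: add total count to the shape and total exposure to the rate, giving Gamma(262, 27).
Predictive mean over a 5-kilobase window = T·E[λ|data] = 5·262/27 = 1310/27.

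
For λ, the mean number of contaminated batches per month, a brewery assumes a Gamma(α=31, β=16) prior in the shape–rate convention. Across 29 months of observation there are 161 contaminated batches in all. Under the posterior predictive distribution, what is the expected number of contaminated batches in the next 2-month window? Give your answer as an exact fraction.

128/15

Total count 161 over total exposure 29 months.
The Gamma prior is conjugate for the Poisson rate, so λ | data ~ Gamma(31+161, 16+29) = Gamma(192, 45).
Predictive mean over a 2-month window = T·E[λ|data] = 2·192/45 = 128/15.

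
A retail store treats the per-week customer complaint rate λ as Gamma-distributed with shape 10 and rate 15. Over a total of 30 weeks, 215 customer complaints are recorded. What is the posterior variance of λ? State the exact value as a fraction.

1/9

Total count 215 over total exposure 30 weeks.
Conjugate update: add total count to the shape and total exposure to the rate, giving Gamma(225, 45).
Posterior variance = α'/β'² = 225/2025 = 1/9.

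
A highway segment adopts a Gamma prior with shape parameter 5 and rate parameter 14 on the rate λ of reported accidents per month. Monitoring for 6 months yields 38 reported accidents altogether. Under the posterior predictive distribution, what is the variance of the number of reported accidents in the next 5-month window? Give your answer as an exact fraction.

Total count 38 over total exposure 6 months.
Gamma(α, β) with Poisson data over total exposure Σt gives posterior Gamma(α+Σx, β+Σt) = Gamma(43, 20).
The posterior predictive for a window of length T is Negative Binomial with variance T·α'·(β'+T)/β'² = 5·43·25/400 = 215/16.

215/16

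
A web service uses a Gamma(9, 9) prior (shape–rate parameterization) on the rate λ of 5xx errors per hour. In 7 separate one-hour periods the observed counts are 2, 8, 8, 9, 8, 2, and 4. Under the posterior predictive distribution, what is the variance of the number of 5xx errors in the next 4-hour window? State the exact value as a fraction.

Total count: 2 + 8 + 8 + 9 + 8 + 2 + 4 = 41.
Total exposure: 7 hours.
Gamma(α, β) with Poisson data over total exposure Σt gives posterior Gamma(α+Σx, β+Σt) = Gamma(50, 16).
The posterior predictive for a window of length T is Negative Binomial with variance T·α'·(β'+T)/β'² = 4·50·20/256 = 125/8.

125/8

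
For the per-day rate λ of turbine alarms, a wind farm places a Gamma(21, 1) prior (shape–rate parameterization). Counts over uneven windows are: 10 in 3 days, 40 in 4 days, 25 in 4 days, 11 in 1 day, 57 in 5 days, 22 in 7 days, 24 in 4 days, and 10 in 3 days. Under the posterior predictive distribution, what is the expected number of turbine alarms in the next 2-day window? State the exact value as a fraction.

55/4

Total count: 10 + 40 + 25 + 11 + 57 + 22 + 24 + 10 = 199.
Total exposure: 3 + 4 + 4 + 1 + 5 + 7 + 4 + 3 = 31 days.
By Gamma–Poisson conjugacy, the posterior is Gamma(α + Σx, β + Σt) = Gamma(21 + 199, 1 + 31) = Gamma(220, 32).
Predictive mean over a 2-day window = T·E[λ|data] = 2·220/32 = 55/4.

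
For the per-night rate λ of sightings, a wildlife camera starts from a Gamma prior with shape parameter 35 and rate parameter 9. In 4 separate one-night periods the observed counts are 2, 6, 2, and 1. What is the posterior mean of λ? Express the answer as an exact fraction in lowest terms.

46/13

Total count: 2 + 6 + 2 + 1 = 11.
Total exposure: 4 nights.
Posterior: α' = 35 + 11 = 46, β' = 9 + 4 = 13.
Posterior mean = α'/β' = 46/13.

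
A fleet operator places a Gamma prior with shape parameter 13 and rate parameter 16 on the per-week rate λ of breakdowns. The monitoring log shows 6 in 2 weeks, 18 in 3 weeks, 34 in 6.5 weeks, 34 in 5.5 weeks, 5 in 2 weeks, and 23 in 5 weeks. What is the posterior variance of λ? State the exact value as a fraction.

Total count: 6 + 18 + 34 + 34 + 5 + 23 = 120.
Total exposure: 2 + 3 + 6.5 + 5.5 + 2 + 5 = 24 weeks.
Conjugate update: add total count to the shape and total exposure to the rate, giving Gamma(133, 40).
Posterior variance = α'/β'² = 133/1600.

133/1600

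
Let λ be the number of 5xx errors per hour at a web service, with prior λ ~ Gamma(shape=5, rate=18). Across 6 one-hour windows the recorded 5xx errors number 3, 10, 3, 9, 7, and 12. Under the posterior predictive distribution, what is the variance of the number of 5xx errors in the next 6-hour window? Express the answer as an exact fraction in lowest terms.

Total count: 3 + 10 + 3 + 9 + 7 + 12 = 44.
Total exposure: 6 hours.
Gamma(α, β) with Poisson data over total exposure Σt gives posterior Gamma(α+Σx, β+Σt) = Gamma(49, 24).
The posterior predictive for a window of length T is Negative Binomial with variance T·α'·(β'+T)/β'² = 6·49·30/576 = 245/16.

245/16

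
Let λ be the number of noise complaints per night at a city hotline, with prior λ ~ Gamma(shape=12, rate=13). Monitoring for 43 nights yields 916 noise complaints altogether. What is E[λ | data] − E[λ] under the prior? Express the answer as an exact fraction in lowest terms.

1424/91

Total count 916 over total exposure 43 nights.
Conjugate update: add total count to the shape and total exposure to the rate, giving Gamma(928, 56).
Posterior mean = 928/56 = 116/7; prior mean = 12/13 = 12/13. Difference = 116/7 − 12/13 = 1424/91.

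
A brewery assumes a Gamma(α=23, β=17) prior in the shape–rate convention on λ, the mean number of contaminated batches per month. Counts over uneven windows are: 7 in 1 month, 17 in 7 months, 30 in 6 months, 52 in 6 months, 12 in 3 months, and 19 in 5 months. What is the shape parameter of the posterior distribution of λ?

160

Total count: 7 + 17 + 30 + 52 + 12 + 19 = 137.
Total exposure: 1 + 7 + 6 + 6 + 3 + 5 = 28 months.
Gamma(α, β) with Poisson data over total exposure Σt gives posterior Gamma(α+Σx, β+Σt) = Gamma(160, 45).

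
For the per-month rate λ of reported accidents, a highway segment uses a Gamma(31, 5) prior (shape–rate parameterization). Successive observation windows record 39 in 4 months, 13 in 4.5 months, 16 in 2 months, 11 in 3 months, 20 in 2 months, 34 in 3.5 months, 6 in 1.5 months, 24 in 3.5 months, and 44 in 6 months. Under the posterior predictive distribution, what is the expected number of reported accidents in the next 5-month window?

34

Total count: 39 + 13 + 16 + 11 + 20 + 34 + 6 + 24 + 44 = 207.
Total exposure: 4 + 4.5 + 2 + 3 + 2 + 3.5 + 1.5 + 3.5 + 6 = 30 months.
Posterior: α' = 31 + 207 = 238, β' = 5 + 30 = 35.
Predictive mean over a 5-month window = T·E[λ|data] = 5·238/35 = 34.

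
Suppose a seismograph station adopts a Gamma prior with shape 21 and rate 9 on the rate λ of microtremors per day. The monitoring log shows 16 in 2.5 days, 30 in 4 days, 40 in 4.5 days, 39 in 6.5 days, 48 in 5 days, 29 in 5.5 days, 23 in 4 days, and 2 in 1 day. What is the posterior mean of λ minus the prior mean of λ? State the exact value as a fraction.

Total count: 16 + 30 + 40 + 39 + 48 + 29 + 23 + 2 = 227.
Total exposure: 2.5 + 4 + 4.5 + 6.5 + 5 + 5.5 + 4 + 1 = 33 days.
The Gamma prior is conjugate for the Poisson rate, so λ | data ~ Gamma(21+227, 9+33) = Gamma(248, 42).
Posterior mean = 248/42 = 124/21; prior mean = 21/9 = 7/3. Difference = 124/21 − 7/3 = 25/7.

25/7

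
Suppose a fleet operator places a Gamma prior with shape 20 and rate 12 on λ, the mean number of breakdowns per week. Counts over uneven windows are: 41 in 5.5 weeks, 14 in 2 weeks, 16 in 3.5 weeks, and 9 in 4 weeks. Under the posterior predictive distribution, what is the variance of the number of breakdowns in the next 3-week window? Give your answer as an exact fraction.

1000/81

Total count: 41 + 14 + 16 + 9 = 80.
Total exposure: 5.5 + 2 + 3.5 + 4 = 15 weeks.
Conjugate update: add total count to the shape and total exposure to the rate, giving Gamma(100, 27).
The posterior predictive for a window of length T is Negative Binomial with variance T·α'·(β'+T)/β'² = 3·100·30/729 = 1000/81.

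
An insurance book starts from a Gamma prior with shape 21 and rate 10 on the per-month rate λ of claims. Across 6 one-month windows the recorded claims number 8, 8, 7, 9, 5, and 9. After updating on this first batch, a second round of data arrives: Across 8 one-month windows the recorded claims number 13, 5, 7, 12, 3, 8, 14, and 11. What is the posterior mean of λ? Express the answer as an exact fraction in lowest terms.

Total count: 8 + 8 + 7 + 9 + 5 + 9 = 46.
Total exposure: 6 months.
After the first batch: Gamma(21 + 46, 10 + 6) = Gamma(67, 16).
Total count: 13 + 5 + 7 + 12 + 3 + 8 + 14 + 11 = 73.
Total exposure: 8 months.
After the second batch: Gamma(67 + 73, 16 + 8) = Gamma(140, 24).
Posterior mean = α'/β' = 140/24 = 35/6.

35/6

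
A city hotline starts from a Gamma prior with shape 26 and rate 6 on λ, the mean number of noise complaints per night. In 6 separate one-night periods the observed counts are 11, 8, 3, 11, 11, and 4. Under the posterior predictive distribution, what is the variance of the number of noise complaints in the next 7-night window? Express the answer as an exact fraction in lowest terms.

4921/72

Total count: 11 + 8 + 3 + 11 + 11 + 4 = 48.
Total exposure: 6 nights.
Conjugate update: add total count to the shape and total exposure to the rate, giving Gamma(74, 12).
The posterior predictive for a window of length T is Negative Binomial with variance T·α'·(β'+T)/β'² = 7·74·19/144 = 4921/72.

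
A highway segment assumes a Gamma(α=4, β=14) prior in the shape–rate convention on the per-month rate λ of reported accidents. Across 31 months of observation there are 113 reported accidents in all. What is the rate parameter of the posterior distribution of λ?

Total count 113 over total exposure 31 months.
Posterior: α' = 4 + 113 = 117, β' = 14 + 31 = 45.

45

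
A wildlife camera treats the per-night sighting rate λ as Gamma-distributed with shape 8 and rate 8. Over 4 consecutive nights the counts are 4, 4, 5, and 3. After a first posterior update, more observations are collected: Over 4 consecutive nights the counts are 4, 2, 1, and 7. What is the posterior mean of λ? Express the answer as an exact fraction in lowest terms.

Total count: 4 + 4 + 5 + 3 = 16.
Total exposure: 4 nights.
After the first batch: Gamma(8 + 16, 8 + 4) = Gamma(24, 12).
Total count: 4 + 2 + 1 + 7 = 14.
Total exposure: 4 nights.
After the second batch: Gamma(24 + 14, 12 + 4) = Gamma(38, 16).
Posterior mean = α'/β' = 38/16 = 19/8.

19/8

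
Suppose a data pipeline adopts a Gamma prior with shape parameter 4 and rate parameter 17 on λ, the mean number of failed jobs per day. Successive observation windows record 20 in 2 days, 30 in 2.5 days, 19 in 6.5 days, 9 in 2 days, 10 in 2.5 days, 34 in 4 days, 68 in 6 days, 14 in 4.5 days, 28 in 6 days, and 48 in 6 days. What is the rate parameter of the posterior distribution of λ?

59

Total count: 20 + 30 + 19 + 9 + 10 + 34 + 68 + 14 + 28 + 48 = 280.
Total exposure: 2 + 2.5 + 6.5 + 2 + 2.5 + 4 + 6 + 4.5 + 6 + 6 = 42 days.
By Gamma–Poisson conjugacy, the posterior is Gamma(α + Σx, β + Σt) = Gamma(4 + 280, 17 + 42) = Gamma(284, 59).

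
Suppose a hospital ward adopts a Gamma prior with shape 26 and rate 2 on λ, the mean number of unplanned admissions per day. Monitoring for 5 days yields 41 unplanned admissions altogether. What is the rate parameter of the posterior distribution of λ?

7

Total count 41 over total exposure 5 days.
Gamma(α, β) with Poisson data over total exposure Σt gives posterior Gamma(α+Σx, β+Σt) = Gamma(67, 7).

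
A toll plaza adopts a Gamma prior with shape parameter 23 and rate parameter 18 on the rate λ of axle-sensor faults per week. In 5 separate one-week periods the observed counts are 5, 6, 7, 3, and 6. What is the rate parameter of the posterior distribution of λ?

Total count: 5 + 6 + 7 + 3 + 6 = 27.
Total exposure: 5 weeks.
Conjugate update: add total count to the shape and total exposure to the rate, giving Gamma(50, 23).

23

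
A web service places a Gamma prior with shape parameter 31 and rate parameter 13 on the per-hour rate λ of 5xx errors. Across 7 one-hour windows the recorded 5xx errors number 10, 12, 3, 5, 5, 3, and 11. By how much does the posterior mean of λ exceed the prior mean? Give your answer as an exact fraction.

21/13

Total count: 10 + 12 + 3 + 5 + 5 + 3 + 11 = 49.
Total exposure: 7 hours.
By Gamma–Poisson conjugacy, the posterior is Gamma(α + Σx, β + Σt) = Gamma(31 + 49, 13 + 7) = Gamma(80, 20).
Posterior mean = 80/20 = 4; prior mean = 31/13 = 31/13. Difference = 4 − 31/13 = 21/13.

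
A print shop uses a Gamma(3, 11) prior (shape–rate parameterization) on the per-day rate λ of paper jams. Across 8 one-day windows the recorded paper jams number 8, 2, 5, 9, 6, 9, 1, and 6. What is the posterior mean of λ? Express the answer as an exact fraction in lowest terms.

49/19

Total count: 8 + 2 + 5 + 9 + 6 + 9 + 1 + 6 = 46.
Total exposure: 8 days.
Posterior: α' = 3 + 46 = 49, β' = 11 + 8 = 19.
Posterior mean = α'/β' = 49/19.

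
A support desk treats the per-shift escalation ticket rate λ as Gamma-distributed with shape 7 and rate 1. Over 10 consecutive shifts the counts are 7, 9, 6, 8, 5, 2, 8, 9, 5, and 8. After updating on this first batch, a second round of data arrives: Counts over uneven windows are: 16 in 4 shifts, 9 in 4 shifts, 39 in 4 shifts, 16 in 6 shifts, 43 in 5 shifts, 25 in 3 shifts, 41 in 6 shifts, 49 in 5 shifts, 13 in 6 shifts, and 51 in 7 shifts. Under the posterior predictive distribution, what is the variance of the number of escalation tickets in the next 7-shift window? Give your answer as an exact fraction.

Total count: 7 + 9 + 6 + 8 + 5 + 2 + 8 + 9 + 5 + 8 = 67.
Total exposure: 10 shifts.
After the first batch: Gamma(7 + 67, 1 + 10) = Gamma(74, 11).
Total count: 16 + 9 + 39 + 16 + 43 + 25 + 41 + 49 + 13 + 51 = 302.
Total exposure: 4 + 4 + 4 + 6 + 5 + 3 + 6 + 5 + 6 + 7 = 50 shifts.
After the second batch: Gamma(74 + 302, 11 + 50) = Gamma(376, 61).
The posterior predictive for a window of length T is Negative Binomial with variance T·α'·(β'+T)/β'² = 7·376·68/3721 = 178976/3721.

178976/3721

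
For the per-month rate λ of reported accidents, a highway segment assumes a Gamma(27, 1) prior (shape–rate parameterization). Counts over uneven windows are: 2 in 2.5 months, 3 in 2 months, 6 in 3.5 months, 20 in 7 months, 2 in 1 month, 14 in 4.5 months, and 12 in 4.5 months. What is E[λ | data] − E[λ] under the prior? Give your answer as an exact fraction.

-308/13

Total count: 2 + 3 + 6 + 20 + 2 + 14 + 12 = 59.
Total exposure: 2.5 + 2 + 3.5 + 7 + 1 + 4.5 + 4.5 = 25 months.
The Gamma prior is conjugate for the Poisson rate, so λ | data ~ Gamma(27+59, 1+25) = Gamma(86, 26).
Posterior mean = 86/26 = 43/13; prior mean = 27/1 = 27. Difference = 43/13 − 27 = -308/13.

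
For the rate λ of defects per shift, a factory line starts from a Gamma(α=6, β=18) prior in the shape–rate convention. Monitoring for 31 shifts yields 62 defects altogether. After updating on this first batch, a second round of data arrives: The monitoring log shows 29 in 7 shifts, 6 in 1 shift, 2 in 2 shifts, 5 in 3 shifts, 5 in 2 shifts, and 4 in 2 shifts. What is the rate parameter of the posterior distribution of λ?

66

Total count 62 over total exposure 31 shifts.
After the first batch: Gamma(6 + 62, 18 + 31) = Gamma(68, 49).
Total count: 29 + 6 + 2 + 5 + 5 + 4 = 51.
Total exposure: 7 + 1 + 2 + 3 + 2 + 2 = 17 shifts.
After the second batch: Gamma(68 + 51, 49 + 17) = Gamma(119, 66).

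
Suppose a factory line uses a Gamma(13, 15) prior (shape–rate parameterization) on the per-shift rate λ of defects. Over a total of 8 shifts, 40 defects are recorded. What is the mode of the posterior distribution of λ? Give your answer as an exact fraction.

Total count 40 over total exposure 8 shifts.
By Gamma–Poisson conjugacy, the posterior is Gamma(α + Σx, β + Σt) = Gamma(13 + 40, 15 + 8) = Gamma(53, 23).
Posterior mode = (α'−1)/β' = 52/23.

52/23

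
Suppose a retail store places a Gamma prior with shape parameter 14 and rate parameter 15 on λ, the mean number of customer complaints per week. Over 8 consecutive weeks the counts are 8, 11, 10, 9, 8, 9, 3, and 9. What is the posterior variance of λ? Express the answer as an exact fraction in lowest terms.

Total count: 8 + 11 + 10 + 9 + 8 + 9 + 3 + 9 = 67.
Total exposure: 8 weeks.
Conjugate update: add total count to the shape and total exposure to the rate, giving Gamma(81, 23).
Posterior variance = α'/β'² = 81/529.

81/529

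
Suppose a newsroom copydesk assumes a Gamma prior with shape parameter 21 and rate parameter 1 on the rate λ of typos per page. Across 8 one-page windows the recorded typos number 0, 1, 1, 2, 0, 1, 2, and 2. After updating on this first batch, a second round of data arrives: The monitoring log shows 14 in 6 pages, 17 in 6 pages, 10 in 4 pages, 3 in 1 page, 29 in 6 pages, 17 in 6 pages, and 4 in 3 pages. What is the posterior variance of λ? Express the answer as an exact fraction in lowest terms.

Total count: 0 + 1 + 1 + 2 + 0 + 1 + 2 + 2 = 9.
Total exposure: 8 pages.
After the first batch: Gamma(21 + 9, 1 + 8) = Gamma(30, 9).
Total count: 14 + 17 + 10 + 3 + 29 + 17 + 4 = 94.
Total exposure: 6 + 6 + 4 + 1 + 6 + 6 + 3 = 32 pages.
After the second batch: Gamma(30 + 94, 9 + 32) = Gamma(124, 41).
Posterior variance = α'/β'² = 124/1681.

124/1681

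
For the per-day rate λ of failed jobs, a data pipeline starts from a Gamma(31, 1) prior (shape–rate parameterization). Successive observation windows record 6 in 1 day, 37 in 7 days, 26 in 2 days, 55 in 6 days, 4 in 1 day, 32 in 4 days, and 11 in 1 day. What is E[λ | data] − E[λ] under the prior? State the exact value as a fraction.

Total count: 6 + 37 + 26 + 55 + 4 + 32 + 11 = 171.
Total exposure: 1 + 7 + 2 + 6 + 1 + 4 + 1 = 22 days.
The Gamma prior is conjugate for the Poisson rate, so λ | data ~ Gamma(31+171, 1+22) = Gamma(202, 23).
Posterior mean = 202/23 = 202/23; prior mean = 31/1 = 31. Difference = 202/23 − 31 = -511/23.

-511/23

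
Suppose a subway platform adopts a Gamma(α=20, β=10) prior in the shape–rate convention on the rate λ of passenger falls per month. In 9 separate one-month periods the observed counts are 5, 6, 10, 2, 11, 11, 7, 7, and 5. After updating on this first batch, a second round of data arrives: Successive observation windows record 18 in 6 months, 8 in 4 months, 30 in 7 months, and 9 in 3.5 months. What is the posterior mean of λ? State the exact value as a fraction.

Total count: 5 + 6 + 10 + 2 + 11 + 11 + 7 + 7 + 5 = 64.
Total exposure: 9 months.
After the first batch: Gamma(20 + 64, 10 + 9) = Gamma(84, 19).
Total count: 18 + 8 + 30 + 9 = 65.
Total exposure: 6 + 4 + 7 + 3.5 = 20.5 months.
After the second batch: Gamma(84 + 65, 19 + 20.5) = Gamma(149, 79/2).
Posterior mean = α'/β' = 149/(79/2) = 298/79.

298/79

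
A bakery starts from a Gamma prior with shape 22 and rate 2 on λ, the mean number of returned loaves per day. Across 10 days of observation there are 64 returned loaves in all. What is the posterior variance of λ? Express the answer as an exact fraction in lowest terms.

43/72

Total count 64 over total exposure 10 days.
Conjugate update: add total count to the shape and total exposure to the rate, giving Gamma(86, 12).
Posterior variance = α'/β'² = 86/144 = 43/72.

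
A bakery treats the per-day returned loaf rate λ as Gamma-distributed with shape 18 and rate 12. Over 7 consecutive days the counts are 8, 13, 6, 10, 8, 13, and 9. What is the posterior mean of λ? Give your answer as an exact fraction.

85/19

Total count: 8 + 13 + 6 + 10 + 8 + 13 + 9 = 67.
Total exposure: 7 days.
By Gamma–Poisson conjugacy, the posterior is Gamma(α + Σx, β + Σt) = Gamma(18 + 67, 12 + 7) = Gamma(85, 19).
Posterior mean = α'/β' = 85/19.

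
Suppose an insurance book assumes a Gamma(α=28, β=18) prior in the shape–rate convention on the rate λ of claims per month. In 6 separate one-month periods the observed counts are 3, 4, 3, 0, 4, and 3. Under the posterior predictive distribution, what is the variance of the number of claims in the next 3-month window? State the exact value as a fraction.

Total count: 3 + 4 + 3 + 0 + 4 + 3 = 17.
Total exposure: 6 months.
By Gamma–Poisson conjugacy, the posterior is Gamma(α + Σx, β + Σt) = Gamma(28 + 17, 18 + 6) = Gamma(45, 24).
The posterior predictive for a window of length T is Negative Binomial with variance T·α'·(β'+T)/β'² = 3·45·27/576 = 405/64.

405/64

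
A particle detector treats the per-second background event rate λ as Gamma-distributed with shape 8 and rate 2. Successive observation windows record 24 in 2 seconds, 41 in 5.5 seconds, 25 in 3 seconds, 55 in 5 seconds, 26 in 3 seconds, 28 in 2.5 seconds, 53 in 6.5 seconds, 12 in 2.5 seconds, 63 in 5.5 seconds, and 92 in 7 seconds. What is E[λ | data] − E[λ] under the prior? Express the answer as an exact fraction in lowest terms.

498/89

Total count: 24 + 41 + 25 + 55 + 26 + 28 + 53 + 12 + 63 + 92 = 419.
Total exposure: 2 + 5.5 + 3 + 5 + 3 + 2.5 + 6.5 + 2.5 + 5.5 + 7 = 42.5 seconds.
By Gamma–Poisson conjugacy, the posterior is Gamma(α + Σx, β + Σt) = Gamma(8 + 419, 2 + 42.5) = Gamma(427, 89/2).
Posterior mean = 427/(89/2) = 854/89; prior mean = 8/2 = 4. Difference = 854/89 − 4 = 498/89.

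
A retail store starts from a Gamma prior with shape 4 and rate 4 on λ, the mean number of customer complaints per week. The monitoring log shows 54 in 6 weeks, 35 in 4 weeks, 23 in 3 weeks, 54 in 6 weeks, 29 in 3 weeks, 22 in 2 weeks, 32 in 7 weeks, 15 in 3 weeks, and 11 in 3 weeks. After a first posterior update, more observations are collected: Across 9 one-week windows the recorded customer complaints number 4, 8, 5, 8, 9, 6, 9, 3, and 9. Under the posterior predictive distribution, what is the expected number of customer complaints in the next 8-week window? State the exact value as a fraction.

272/5

Total count: 54 + 35 + 23 + 54 + 29 + 22 + 32 + 15 + 11 = 275.
Total exposure: 6 + 4 + 3 + 6 + 3 + 2 + 7 + 3 + 3 = 37 weeks.
After the first batch: Gamma(4 + 275, 4 + 37) = Gamma(279, 41).
Total count: 4 + 8 + 5 + 8 + 9 + 6 + 9 + 3 + 9 = 61.
Total exposure: 9 weeks.
After the second batch: Gamma(279 + 61, 41 + 9) = Gamma(340, 50).
Predictive mean over an 8-week window = T·E[λ|data] = 8·340/50 = 272/5.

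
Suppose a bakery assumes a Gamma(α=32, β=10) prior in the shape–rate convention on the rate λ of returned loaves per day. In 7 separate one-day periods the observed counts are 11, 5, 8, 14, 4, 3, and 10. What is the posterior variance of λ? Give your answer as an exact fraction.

Total count: 11 + 5 + 8 + 14 + 4 + 3 + 10 = 55.
Total exposure: 7 days.
The Gamma prior is conjugate for the Poisson rate, so λ | data ~ Gamma(32+55, 10+7) = Gamma(87, 17).
Posterior variance = α'/β'² = 87/289.

87/289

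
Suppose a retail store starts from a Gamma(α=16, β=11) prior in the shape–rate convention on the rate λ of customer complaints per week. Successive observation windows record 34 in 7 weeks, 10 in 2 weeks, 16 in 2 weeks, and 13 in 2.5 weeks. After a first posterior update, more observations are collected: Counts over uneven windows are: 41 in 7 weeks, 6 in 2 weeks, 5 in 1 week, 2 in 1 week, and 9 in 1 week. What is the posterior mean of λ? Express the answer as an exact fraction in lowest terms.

Total count: 34 + 10 + 16 + 13 = 73.
Total exposure: 7 + 2 + 2 + 2.5 = 13.5 weeks.
After the first batch: Gamma(16 + 73, 11 + 13.5) = Gamma(89, 49/2).
Total count: 41 + 6 + 5 + 2 + 9 = 63.
Total exposure: 7 + 2 + 1 + 1 + 1 = 12 weeks.
After the second batch: Gamma(89 + 63, 49/2 + 12) = Gamma(152, 73/2).
Posterior mean = α'/β' = 152/(73/2) = 304/73.

304/73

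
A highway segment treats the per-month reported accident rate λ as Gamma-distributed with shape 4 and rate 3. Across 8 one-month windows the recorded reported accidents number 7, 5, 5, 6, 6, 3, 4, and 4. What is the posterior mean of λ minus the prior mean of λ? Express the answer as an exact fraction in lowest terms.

8/3

Total count: 7 + 5 + 5 + 6 + 6 + 3 + 4 + 4 = 40.
Total exposure: 8 months.
Conjugate update: add total count to the shape and total exposure to the rate, giving Gamma(44, 11).
Posterior mean = 44/11 = 4; prior mean = 4/3 = 4/3. Difference = 4 − 4/3 = 8/3.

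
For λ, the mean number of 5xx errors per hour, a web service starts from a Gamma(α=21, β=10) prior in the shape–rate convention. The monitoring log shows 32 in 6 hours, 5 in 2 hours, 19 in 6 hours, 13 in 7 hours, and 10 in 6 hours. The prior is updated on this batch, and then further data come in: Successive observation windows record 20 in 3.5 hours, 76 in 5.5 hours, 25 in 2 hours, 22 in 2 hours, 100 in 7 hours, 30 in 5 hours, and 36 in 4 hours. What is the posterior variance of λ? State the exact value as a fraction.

409/4356

Total count: 32 + 5 + 19 + 13 + 10 = 79.
Total exposure: 6 + 2 + 6 + 7 + 6 = 27 hours.
After the first batch: Gamma(21 + 79, 10 + 27) = Gamma(100, 37).
Total count: 20 + 76 + 25 + 22 + 100 + 30 + 36 = 309.
Total exposure: 3.5 + 5.5 + 2 + 2 + 7 + 5 + 4 = 29 hours.
After the second batch: Gamma(100 + 309, 37 + 29) = Gamma(409, 66).
Posterior variance = α'/β'² = 409/4356.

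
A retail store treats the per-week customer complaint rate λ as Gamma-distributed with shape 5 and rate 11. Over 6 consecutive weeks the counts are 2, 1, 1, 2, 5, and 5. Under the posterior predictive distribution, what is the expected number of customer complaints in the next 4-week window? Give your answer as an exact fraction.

Total count: 2 + 1 + 1 + 2 + 5 + 5 = 16.
Total exposure: 6 weeks.
By Gamma–Poisson conjugacy, the posterior is Gamma(α + Σx, β + Σt) = Gamma(5 + 16, 11 + 6) = Gamma(21, 17).
Predictive mean over a 4-week window = T·E[λ|data] = 4·21/17 = 84/17.

84/17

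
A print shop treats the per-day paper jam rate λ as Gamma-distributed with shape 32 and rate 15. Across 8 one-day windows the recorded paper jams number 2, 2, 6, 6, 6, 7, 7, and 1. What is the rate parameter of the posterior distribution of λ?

23

Total count: 2 + 2 + 6 + 6 + 6 + 7 + 7 + 1 = 37.
Total exposure: 8 days.
By Gamma–Poisson conjugacy, the posterior is Gamma(α + Σx, β + Σt) = Gamma(32 + 37, 15 + 8) = Gamma(69, 23).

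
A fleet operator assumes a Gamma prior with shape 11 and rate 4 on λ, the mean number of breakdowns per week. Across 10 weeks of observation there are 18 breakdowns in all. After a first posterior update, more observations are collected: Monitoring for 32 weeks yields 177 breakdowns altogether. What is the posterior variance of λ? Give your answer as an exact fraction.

Total count 18 over total exposure 10 weeks.
After the first batch: Gamma(11 + 18, 4 + 10) = Gamma(29, 14).
Total count 177 over total exposure 32 weeks.
After the second batch: Gamma(29 + 177, 14 + 32) = Gamma(206, 46).
Posterior variance = α'/β'² = 206/2116 = 103/1058.

103/1058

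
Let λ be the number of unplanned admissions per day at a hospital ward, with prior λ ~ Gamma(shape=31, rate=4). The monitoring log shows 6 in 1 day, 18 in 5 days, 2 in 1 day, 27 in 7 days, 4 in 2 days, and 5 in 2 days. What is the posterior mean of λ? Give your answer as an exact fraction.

Total count: 6 + 18 + 2 + 27 + 4 + 5 = 62.
Total exposure: 1 + 5 + 1 + 7 + 2 + 2 = 18 days.
The Gamma prior is conjugate for the Poisson rate, so λ | data ~ Gamma(31+62, 4+18) = Gamma(93, 22).
Posterior mean = α'/β' = 93/22.

93/22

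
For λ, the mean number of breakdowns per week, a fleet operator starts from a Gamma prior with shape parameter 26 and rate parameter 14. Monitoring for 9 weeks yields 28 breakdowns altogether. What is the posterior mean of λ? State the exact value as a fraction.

Total count 28 over total exposure 9 weeks.
By Gamma–Poisson conjugacy, the posterior is Gamma(α + Σx, β + Σt) = Gamma(26 + 28, 14 + 9) = Gamma(54, 23).
Posterior mean = α'/β' = 54/23.

54/23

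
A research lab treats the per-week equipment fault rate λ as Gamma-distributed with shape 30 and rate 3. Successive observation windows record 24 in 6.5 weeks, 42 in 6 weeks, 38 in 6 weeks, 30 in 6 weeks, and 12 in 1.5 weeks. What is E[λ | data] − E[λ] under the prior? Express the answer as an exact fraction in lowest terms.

-114/29

Total count: 24 + 42 + 38 + 30 + 12 = 146.
Total exposure: 6.5 + 6 + 6 + 6 + 1.5 = 26 weeks.
Posterior: α' = 30 + 146 = 176, β' = 3 + 26 = 29.
Posterior mean = 176/29 = 176/29; prior mean = 30/3 = 10. Difference = 176/29 − 10 = -114/29.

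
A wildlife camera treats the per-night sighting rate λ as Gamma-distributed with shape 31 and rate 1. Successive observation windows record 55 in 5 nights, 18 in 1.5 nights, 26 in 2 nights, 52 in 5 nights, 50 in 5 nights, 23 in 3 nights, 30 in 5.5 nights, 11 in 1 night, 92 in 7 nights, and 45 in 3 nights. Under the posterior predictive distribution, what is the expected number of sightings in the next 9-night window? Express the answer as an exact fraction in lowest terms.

1299/13

Total count: 55 + 18 + 26 + 52 + 50 + 23 + 30 + 11 + 92 + 45 = 402.
Total exposure: 5 + 1.5 + 2 + 5 + 5 + 3 + 5.5 + 1 + 7 + 3 = 38 nights.
Gamma(α, β) with Poisson data over total exposure Σt gives posterior Gamma(α+Σx, β+Σt) = Gamma(433, 39).
Predictive mean over a 9-night window = T·E[λ|data] = 9·433/39 = 1299/13.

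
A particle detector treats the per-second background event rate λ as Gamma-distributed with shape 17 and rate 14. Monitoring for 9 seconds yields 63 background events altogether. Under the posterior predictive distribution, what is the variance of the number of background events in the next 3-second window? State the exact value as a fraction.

6240/529

Total count 63 over total exposure 9 seconds.
Gamma(α, β) with Poisson data over total exposure Σt gives posterior Gamma(α+Σx, β+Σt) = Gamma(80, 23).
The posterior predictive for a window of length T is Negative Binomial with variance T·α'·(β'+T)/β'² = 3·80·26/529 = 6240/529.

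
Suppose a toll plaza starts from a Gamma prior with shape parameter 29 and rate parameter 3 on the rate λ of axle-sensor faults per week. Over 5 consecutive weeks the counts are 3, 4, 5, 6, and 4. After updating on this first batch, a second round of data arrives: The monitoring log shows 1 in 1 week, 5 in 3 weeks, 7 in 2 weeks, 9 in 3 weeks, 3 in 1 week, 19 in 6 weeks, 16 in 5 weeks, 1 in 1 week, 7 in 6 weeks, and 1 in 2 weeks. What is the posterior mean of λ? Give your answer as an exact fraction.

Total count: 3 + 4 + 5 + 6 + 4 = 22.
Total exposure: 5 weeks.
After the first batch: Gamma(29 + 22, 3 + 5) = Gamma(51, 8).
Total count: 1 + 5 + 7 + 9 + 3 + 19 + 16 + 1 + 7 + 1 = 69.
Total exposure: 1 + 3 + 2 + 3 + 1 + 6 + 5 + 1 + 6 + 2 = 30 weeks.
After the second batch: Gamma(51 + 69, 8 + 30) = Gamma(120, 38).
Posterior mean = α'/β' = 120/38 = 60/19.

60/19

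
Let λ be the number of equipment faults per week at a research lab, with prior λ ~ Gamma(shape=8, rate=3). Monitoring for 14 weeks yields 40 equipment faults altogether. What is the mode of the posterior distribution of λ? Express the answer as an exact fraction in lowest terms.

47/17

Total count 40 over total exposure 14 weeks.
Posterior: α' = 8 + 40 = 48, β' = 3 + 14 = 17.
Posterior mode = (α'−1)/β' = 47/17.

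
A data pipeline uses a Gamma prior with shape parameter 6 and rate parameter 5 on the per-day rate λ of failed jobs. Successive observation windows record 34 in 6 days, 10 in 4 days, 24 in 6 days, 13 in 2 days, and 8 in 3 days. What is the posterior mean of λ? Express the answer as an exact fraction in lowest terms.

Total count: 34 + 10 + 24 + 13 + 8 = 89.
Total exposure: 6 + 4 + 6 + 2 + 3 = 21 days.
Conjugate update: add total count to the shape and total exposure to the rate, giving Gamma(95, 26).
Posterior mean = α'/β' = 95/26.

95/26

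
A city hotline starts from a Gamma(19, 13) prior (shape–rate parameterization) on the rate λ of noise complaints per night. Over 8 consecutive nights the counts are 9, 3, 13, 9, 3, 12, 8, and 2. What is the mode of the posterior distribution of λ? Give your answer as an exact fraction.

Total count: 9 + 3 + 13 + 9 + 3 + 12 + 8 + 2 = 59.
Total exposure: 8 nights.
Posterior: α' = 19 + 59 = 78, β' = 13 + 8 = 21.
Posterior mode = (α'−1)/β' = 77/21 = 11/3.

11/3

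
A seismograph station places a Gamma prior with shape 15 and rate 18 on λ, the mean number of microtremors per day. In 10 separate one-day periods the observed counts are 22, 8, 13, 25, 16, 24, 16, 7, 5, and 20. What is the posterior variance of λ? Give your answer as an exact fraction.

171/784

Total count: 22 + 8 + 13 + 25 + 16 + 24 + 16 + 7 + 5 + 20 = 156.
Total exposure: 10 days.
By Gamma–Poisson conjugacy, the posterior is Gamma(α + Σx, β + Σt) = Gamma(15 + 156, 18 + 10) = Gamma(171, 28).
Posterior variance = α'/β'² = 171/784.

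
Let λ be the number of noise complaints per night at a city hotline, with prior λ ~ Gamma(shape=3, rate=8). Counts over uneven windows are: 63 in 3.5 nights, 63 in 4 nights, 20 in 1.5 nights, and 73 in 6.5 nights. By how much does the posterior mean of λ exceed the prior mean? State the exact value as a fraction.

3411/376

Total count: 63 + 63 + 20 + 73 = 219.
Total exposure: 3.5 + 4 + 1.5 + 6.5 = 15.5 nights.
By Gamma–Poisson conjugacy, the posterior is Gamma(α + Σx, β + Σt) = Gamma(3 + 219, 8 + 15.5) = Gamma(222, 47/2).
Posterior mean = 222/(47/2) = 444/47; prior mean = 3/8 = 3/8. Difference = 444/47 − 3/8 = 3411/376.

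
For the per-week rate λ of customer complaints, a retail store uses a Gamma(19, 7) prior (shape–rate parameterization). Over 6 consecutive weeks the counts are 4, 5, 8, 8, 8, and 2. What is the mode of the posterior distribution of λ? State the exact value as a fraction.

Total count: 4 + 5 + 8 + 8 + 8 + 2 = 35.
Total exposure: 6 weeks.
Conjugate update: add total count to the shape and total exposure to the rate, giving Gamma(54, 13).
Posterior mode = (α'−1)/β' = 53/13.

53/13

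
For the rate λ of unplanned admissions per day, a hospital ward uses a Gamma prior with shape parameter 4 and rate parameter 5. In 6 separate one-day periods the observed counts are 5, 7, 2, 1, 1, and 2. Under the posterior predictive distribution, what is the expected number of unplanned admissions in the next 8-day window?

Total count: 5 + 7 + 2 + 1 + 1 + 2 = 18.
Total exposure: 6 days.
Gamma(α, β) with Poisson data over total exposure Σt gives posterior Gamma(α+Σx, β+Σt) = Gamma(22, 11).
Predictive mean over an 8-day window = T·E[λ|data] = 8·22/11 = 16.

16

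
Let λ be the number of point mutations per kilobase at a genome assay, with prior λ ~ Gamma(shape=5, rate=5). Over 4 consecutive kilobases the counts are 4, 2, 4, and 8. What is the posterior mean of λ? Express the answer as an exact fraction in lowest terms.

23/9

Total count: 4 + 2 + 4 + 8 = 18.
Total exposure: 4 kilobases.
The Gamma prior is conjugate for the Poisson rate, so λ | data ~ Gamma(5+18, 5+4) = Gamma(23, 9).
Posterior mean = α'/β' = 23/9.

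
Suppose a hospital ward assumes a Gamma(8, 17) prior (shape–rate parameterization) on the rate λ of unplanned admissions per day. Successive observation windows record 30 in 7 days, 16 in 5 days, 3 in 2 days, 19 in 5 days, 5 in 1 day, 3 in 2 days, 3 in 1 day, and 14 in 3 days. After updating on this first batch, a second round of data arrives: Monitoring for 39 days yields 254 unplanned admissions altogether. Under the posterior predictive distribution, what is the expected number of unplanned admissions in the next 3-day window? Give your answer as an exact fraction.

1065/82

Total count: 30 + 16 + 3 + 19 + 5 + 3 + 3 + 14 = 93.
Total exposure: 7 + 5 + 2 + 5 + 1 + 2 + 1 + 3 = 26 days.
After the first batch: Gamma(8 + 93, 17 + 26) = Gamma(101, 43).
Total count 254 over total exposure 39 days.
After the second batch: Gamma(101 + 254, 43 + 39) = Gamma(355, 82).
Predictive mean over a 3-day window = T·E[λ|data] = 3·355/82 = 1065/82.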